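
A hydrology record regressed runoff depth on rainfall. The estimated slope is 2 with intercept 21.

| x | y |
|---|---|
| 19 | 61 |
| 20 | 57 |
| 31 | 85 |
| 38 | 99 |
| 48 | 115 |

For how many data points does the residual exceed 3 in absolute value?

1

x=19: ŷ = 21 + 2·19 = 59; r = 61 − 59 = 2
x=20: ŷ = 21 + 2·20 = 61; r = 57 − 61 = -4
x=31: ŷ = 21 + 2·31 = 83; r = 85 − 83 = 2
x=38: ŷ = 21 + 2·38 = 97; r = 99 − 97 = 2
x=48: ŷ = 21 + 2·48 = 117; r = 115 − 117 = -2
|r| > 3: x=20 (|r|=4) → 1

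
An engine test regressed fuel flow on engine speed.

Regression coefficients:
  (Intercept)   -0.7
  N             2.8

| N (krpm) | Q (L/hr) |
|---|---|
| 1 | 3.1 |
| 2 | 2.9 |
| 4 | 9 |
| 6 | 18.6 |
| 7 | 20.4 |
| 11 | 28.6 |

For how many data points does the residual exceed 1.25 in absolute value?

N=1: ŷ = -0.7 + 2.8·1 = 2.1; r = 3.1 − 2.1 = 1
N=2: ŷ = -0.7 + 2.8·2 = 4.9; r = 2.9 − 4.9 = -2
N=4: ŷ = -0.7 + 2.8·4 = 10.5; r = 9 − 10.5 = -1.5
N=6: ŷ = -0.7 + 2.8·6 = 16.1; r = 18.6 − 16.1 = 2.5
N=7: ŷ = -0.7 + 2.8·7 = 18.9; r = 20.4 − 18.9 = 1.5
N=11: ŷ = -0.7 + 2.8·11 = 30.1; r = 28.6 − 30.1 = -1.5
|r| > 1.25: N=2 (|r|=2), N=4 (|r|=1.5), N=6 (|r|=2.5), N=7 (|r|=1.5), N=11 (|r|=1.5) → 5

5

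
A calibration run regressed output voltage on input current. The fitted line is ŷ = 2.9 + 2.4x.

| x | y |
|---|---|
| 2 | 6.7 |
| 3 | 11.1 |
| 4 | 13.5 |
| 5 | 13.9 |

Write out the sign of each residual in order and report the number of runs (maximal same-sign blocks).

x=2: ŷ = 2.9 + 2.4·2 = 7.7; r = 6.7 − 7.7 = -1
x=3: ŷ = 2.9 + 2.4·3 = 10.1; r = 11.1 − 10.1 = 1
x=4: ŷ = 2.9 + 2.4·4 = 12.5; r = 13.5 − 12.5 = 1
x=5: ŷ = 2.9 + 2.4·5 = 14.9; r = 13.9 − 14.9 = -1
Signs: − + + −
Runs: −×1, +×2, −×1 → 3

3 runs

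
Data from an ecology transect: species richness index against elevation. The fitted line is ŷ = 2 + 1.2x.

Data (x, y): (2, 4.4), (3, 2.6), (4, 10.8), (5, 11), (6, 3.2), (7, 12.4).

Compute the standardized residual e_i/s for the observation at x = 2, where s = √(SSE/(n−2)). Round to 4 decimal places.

0.0000

x=2: ŷ = 2 + 1.2·2 = 4.4; e = 4.4 − 4.4 = 0
x=3: ŷ = 2 + 1.2·3 = 5.6; e = 2.6 − 5.6 = -3
x=4: ŷ = 2 + 1.2·4 = 6.8; e = 10.8 − 6.8 = 4
x=5: ŷ = 2 + 1.2·5 = 8; e = 11 − 8 = 3
x=6: ŷ = 2 + 1.2·6 = 9.2; e = 3.2 − 9.2 = -6
x=7: ŷ = 2 + 1.2·7 = 10.4; e = 12.4 − 10.4 = 2
SSE = 0 + 9 + 16 + 9 + 36 + 4 = 74
s = √(74/4) = 4.30116
e/s = 0 / 4.30116 = 0.0000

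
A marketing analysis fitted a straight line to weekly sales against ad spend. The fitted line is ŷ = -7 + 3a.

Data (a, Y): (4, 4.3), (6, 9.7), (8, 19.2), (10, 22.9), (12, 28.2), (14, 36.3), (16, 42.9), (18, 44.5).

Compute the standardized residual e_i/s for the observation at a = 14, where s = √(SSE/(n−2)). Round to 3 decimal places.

0.726

a=4: ŷ = -7 + 3·4 = 5; e = 4.3 − 5 = -0.7
a=6: ŷ = -7 + 3·6 = 11; e = 9.7 − 11 = -1.3
a=8: ŷ = -7 + 3·8 = 17; e = 19.2 − 17 = 2.2
a=10: ŷ = -7 + 3·10 = 23; e = 22.9 − 23 = -0.1
a=12: ŷ = -7 + 3·12 = 29; e = 28.2 − 29 = -0.8
a=14: ŷ = -7 + 3·14 = 35; e = 36.3 − 35 = 1.3
a=16: ŷ = -7 + 3·16 = 41; e = 42.9 − 41 = 1.9
a=18: ŷ = -7 + 3·18 = 47; e = 44.5 − 47 = -2.5
SSE = 0.49 + 1.69 + 4.84 + 0.01 + 0.64 + 1.69 + 3.61 + 6.25 = 19.22
s = √(19.22/6) = 1.78979
e/s = 1.3 / 1.78979 = 0.726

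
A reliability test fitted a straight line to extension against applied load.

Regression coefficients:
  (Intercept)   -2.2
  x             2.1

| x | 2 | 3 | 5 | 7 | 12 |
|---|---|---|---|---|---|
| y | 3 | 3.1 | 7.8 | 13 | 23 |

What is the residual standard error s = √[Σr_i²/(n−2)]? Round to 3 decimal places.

s = 0.913

x=2: ŷ = -2.2 + 2.1·2 = 2; r = 3 − 2 = 1
x=3: ŷ = -2.2 + 2.1·3 = 4.1; r = 3.1 − 4.1 = -1
x=5: ŷ = -2.2 + 2.1·5 = 8.3; r = 7.8 − 8.3 = -0.5
x=7: ŷ = -2.2 + 2.1·7 = 12.5; r = 13 − 12.5 = 0.5
x=12: ŷ = -2.2 + 2.1·12 = 23; r = 23 − 23 = 0
SSE = 1 + 1 + 0.25 + 0.25 + 0 = 2.5
s = √(2.5/3) = √0.833333 ≈ 0.913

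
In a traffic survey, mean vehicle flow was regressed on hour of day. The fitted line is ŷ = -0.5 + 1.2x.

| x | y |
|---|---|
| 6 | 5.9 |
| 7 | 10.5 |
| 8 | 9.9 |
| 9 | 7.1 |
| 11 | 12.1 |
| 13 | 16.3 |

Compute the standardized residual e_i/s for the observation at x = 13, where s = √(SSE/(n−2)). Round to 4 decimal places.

x=6: ŷ = -0.5 + 1.2·6 = 6.7; e = 5.9 − 6.7 = -0.8
x=7: ŷ = -0.5 + 1.2·7 = 7.9; e = 10.5 − 7.9 = 2.6
x=8: ŷ = -0.5 + 1.2·8 = 9.1; e = 9.9 − 9.1 = 0.8
x=9: ŷ = -0.5 + 1.2·9 = 10.3; e = 7.1 − 10.3 = -3.2
x=11: ŷ = -0.5 + 1.2·11 = 12.7; e = 12.1 − 12.7 = -0.6
x=13: ŷ = -0.5 + 1.2·13 = 15.1; e = 16.3 − 15.1 = 1.2
SSE = 0.64 + 6.76 + 0.64 + 10.24 + 0.36 + 1.44 = 20.08
s = √(20.08/4) = 2.24054
e/s = 1.2 / 2.24054 = 0.5356

0.5356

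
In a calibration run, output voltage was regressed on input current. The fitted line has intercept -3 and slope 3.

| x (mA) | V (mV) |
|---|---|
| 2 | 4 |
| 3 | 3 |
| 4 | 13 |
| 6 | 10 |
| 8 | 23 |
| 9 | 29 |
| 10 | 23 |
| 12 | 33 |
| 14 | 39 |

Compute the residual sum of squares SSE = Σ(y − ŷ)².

SSE = 96

x=2: V̂ = -3 + 3·2 = 3; r = 4 − 3 = 1
x=3: V̂ = -3 + 3·3 = 6; r = 3 − 6 = -3
x=4: V̂ = -3 + 3·4 = 9; r = 13 − 9 = 4
x=6: V̂ = -3 + 3·6 = 15; r = 10 − 15 = -5
x=8: V̂ = -3 + 3·8 = 21; r = 23 − 21 = 2
x=9: V̂ = -3 + 3·9 = 24; r = 29 − 24 = 5
x=10: V̂ = -3 + 3·10 = 27; r = 23 − 27 = -4
x=12: V̂ = -3 + 3·12 = 33; r = 33 − 33 = 0
x=14: V̂ = -3 + 3·14 = 39; r = 39 − 39 = 0
SSE = 1 + 9 + 16 + 25 + 4 + 25 + 16 + 0 + 0 = 96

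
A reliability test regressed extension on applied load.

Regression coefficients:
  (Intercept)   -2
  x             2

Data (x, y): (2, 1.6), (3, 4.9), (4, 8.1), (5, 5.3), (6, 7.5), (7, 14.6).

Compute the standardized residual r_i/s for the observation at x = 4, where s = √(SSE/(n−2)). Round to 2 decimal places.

0.83

x=2: ŷ = -2 + 2·2 = 2; r = 1.6 − 2 = -0.4
x=3: ŷ = -2 + 2·3 = 4; r = 4.9 − 4 = 0.9
x=4: ŷ = -2 + 2·4 = 6; r = 8.1 − 6 = 2.1
x=5: ŷ = -2 + 2·5 = 8; r = 5.3 − 8 = -2.7
x=6: ŷ = -2 + 2·6 = 10; r = 7.5 − 10 = -2.5
x=7: ŷ = -2 + 2·7 = 12; r = 14.6 − 12 = 2.6
SSE = 0.16 + 0.81 + 4.41 + 7.29 + 6.25 + 6.76 = 25.68
s = √(25.68/4) = 2.53377
r/s = 2.1 / 2.53377 = 0.83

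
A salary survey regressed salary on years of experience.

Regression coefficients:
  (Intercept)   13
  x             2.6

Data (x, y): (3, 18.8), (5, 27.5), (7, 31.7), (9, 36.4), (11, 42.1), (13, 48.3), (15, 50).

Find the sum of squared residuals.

x=3: ŷ = 13 + 2.6·3 = 20.8; r = 18.8 − 20.8 = -2
x=5: ŷ = 13 + 2.6·5 = 26; r = 27.5 − 26 = 1.5
x=7: ŷ = 13 + 2.6·7 = 31.2; r = 31.7 − 31.2 = 0.5
x=9: ŷ = 13 + 2.6·9 = 36.4; r = 36.4 − 36.4 = 0
x=11: ŷ = 13 + 2.6·11 = 41.6; r = 42.1 − 41.6 = 0.5
x=13: ŷ = 13 + 2.6·13 = 46.8; r = 48.3 − 46.8 = 1.5
x=15: ŷ = 13 + 2.6·15 = 52; r = 50 − 52 = -2
SSE = 4 + 2.25 + 0.25 + 0 + 0.25 + 2.25 + 4 = 13

SSE = 13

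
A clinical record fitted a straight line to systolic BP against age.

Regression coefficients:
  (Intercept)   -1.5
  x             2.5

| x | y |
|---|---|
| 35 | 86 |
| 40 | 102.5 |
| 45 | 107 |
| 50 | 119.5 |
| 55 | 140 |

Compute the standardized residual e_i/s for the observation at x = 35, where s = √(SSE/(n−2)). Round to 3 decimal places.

x=35: ŷ = -1.5 + 2.5·35 = 86; e = 86 − 86 = 0
x=40: ŷ = -1.5 + 2.5·40 = 98.5; e = 102.5 − 98.5 = 4
x=45: ŷ = -1.5 + 2.5·45 = 111; e = 107 − 111 = -4
x=50: ŷ = -1.5 + 2.5·50 = 123.5; e = 119.5 − 123.5 = -4
x=55: ŷ = -1.5 + 2.5·55 = 136; e = 140 − 136 = 4
SSE = 0 + 16 + 16 + 16 + 16 = 64
s = √(64/3) = 4.6188
e/s = 0 / 4.6188 = 0.000

0.000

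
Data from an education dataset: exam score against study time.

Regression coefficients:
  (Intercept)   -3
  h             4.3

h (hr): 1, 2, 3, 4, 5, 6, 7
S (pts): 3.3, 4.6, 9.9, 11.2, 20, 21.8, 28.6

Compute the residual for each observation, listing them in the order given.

h=1: ŷ = -3 + 4.3·1 = 1.3; r = 3.3 − 1.3 = 2
h=2: ŷ = -3 + 4.3·2 = 5.6; r = 4.6 − 5.6 = -1
h=3: ŷ = -3 + 4.3·3 = 9.9; r = 9.9 − 9.9 = 0
h=4: ŷ = -3 + 4.3·4 = 14.2; r = 11.2 − 14.2 = -3
h=5: ŷ = -3 + 4.3·5 = 18.5; r = 20 − 18.5 = 1.5
h=6: ŷ = -3 + 4.3·6 = 22.8; r = 21.8 − 22.8 = -1
h=7: ŷ = -3 + 4.3·7 = 27.1; r = 28.6 − 27.1 = 1.5

2, -1, 0, -3, 1.5, -1, 1.5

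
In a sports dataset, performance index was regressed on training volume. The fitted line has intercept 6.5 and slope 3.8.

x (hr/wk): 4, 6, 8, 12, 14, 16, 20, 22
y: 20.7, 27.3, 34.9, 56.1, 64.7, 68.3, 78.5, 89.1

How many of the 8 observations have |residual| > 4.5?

x=4: ŷ = 6.5 + 3.8·4 = 21.7; e = 20.7 − 21.7 = -1
x=6: ŷ = 6.5 + 3.8·6 = 29.3; e = 27.3 − 29.3 = -2
x=8: ŷ = 6.5 + 3.8·8 = 36.9; e = 34.9 − 36.9 = -2
x=12: ŷ = 6.5 + 3.8·12 = 52.1; e = 56.1 − 52.1 = 4
x=14: ŷ = 6.5 + 3.8·14 = 59.7; e = 64.7 − 59.7 = 5
x=16: ŷ = 6.5 + 3.8·16 = 67.3; e = 68.3 − 67.3 = 1
x=20: ŷ = 6.5 + 3.8·20 = 82.5; e = 78.5 − 82.5 = -4
x=22: ŷ = 6.5 + 3.8·22 = 90.1; e = 89.1 − 90.1 = -1
|e| > 4.5: x=14 (|e|=5) → 1

1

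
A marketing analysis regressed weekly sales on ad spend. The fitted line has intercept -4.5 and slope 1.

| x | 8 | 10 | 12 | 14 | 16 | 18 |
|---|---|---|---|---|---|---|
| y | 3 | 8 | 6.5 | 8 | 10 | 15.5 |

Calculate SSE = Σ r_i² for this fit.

x=8: ŷ = -4.5 + 8 = 3.5; r = 3 − 3.5 = -0.5
x=10: ŷ = -4.5 + 10 = 5.5; r = 8 − 5.5 = 2.5
x=12: ŷ = -4.5 + 12 = 7.5; r = 6.5 − 7.5 = -1
x=14: ŷ = -4.5 + 14 = 9.5; r = 8 − 9.5 = -1.5
x=16: ŷ = -4.5 + 16 = 11.5; r = 10 − 11.5 = -1.5
x=18: ŷ = -4.5 + 18 = 13.5; r = 15.5 − 13.5 = 2
SSE = 0.25 + 6.25 + 1 + 2.25 + 2.25 + 4 = 16

SSE = 16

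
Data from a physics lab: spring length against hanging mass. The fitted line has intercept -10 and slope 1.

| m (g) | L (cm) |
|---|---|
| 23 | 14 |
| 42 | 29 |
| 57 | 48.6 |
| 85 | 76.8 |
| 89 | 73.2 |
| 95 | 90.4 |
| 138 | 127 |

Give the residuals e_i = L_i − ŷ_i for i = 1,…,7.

1, -3, 1.6, 1.8, -5.8, 5.4, -1

m=23: ŷ = -10 + 23 = 13; e = 14 − 13 = 1
m=42: ŷ = -10 + 42 = 32; e = 29 − 32 = -3
m=57: ŷ = -10 + 57 = 47; e = 48.6 − 47 = 1.6
m=85: ŷ = -10 + 85 = 75; e = 76.8 − 75 = 1.8
m=89: ŷ = -10 + 89 = 79; e = 73.2 − 79 = -5.8
m=95: ŷ = -10 + 95 = 85; e = 90.4 − 85 = 5.4
m=138: ŷ = -10 + 138 = 128; e = 127 − 128 = -1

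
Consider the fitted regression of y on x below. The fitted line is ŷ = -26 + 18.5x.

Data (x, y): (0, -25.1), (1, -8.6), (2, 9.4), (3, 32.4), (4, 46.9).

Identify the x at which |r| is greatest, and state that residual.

x = 3, r = 2.9

x=0: ŷ = -26 + 18.5·0 = -26; r = -25.1 − (-26) = 0.9
x=1: ŷ = -26 + 18.5·1 = -7.5; r = -8.6 − (-7.5) = -1.1
x=2: ŷ = -26 + 18.5·2 = 11; r = 9.4 − 11 = -1.6
x=3: ŷ = -26 + 18.5·3 = 29.5; r = 32.4 − 29.5 = 2.9
x=4: ŷ = -26 + 18.5·4 = 48; r = 46.9 − 48 = -1.1
Largest |r| is 2.9 at x = 3, residual 2.9.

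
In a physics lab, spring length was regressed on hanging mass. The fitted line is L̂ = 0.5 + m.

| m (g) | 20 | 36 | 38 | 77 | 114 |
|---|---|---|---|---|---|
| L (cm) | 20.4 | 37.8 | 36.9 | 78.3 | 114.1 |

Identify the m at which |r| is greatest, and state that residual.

m = 38, r = -1.6

m=20: L̂ = 0.5 + 20 = 20.5; r = 20.4 − 20.5 = -0.1
m=36: L̂ = 0.5 + 36 = 36.5; r = 37.8 − 36.5 = 1.3
m=38: L̂ = 0.5 + 38 = 38.5; r = 36.9 − 38.5 = -1.6
m=77: L̂ = 0.5 + 77 = 77.5; r = 78.3 − 77.5 = 0.8
m=114: L̂ = 0.5 + 114 = 114.5; r = 114.1 − 114.5 = -0.4
Largest |r| is 1.6 at m = 38, residual -1.6.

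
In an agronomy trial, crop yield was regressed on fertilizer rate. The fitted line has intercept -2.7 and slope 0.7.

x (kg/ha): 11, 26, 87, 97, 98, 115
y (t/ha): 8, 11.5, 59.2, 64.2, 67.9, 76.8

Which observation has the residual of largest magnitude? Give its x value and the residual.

x=11: ŷ = -2.7 + 0.7·11 = 5; e = 8 − 5 = 3
x=26: ŷ = -2.7 + 0.7·26 = 15.5; e = 11.5 − 15.5 = -4
x=87: ŷ = -2.7 + 0.7·87 = 58.2; e = 59.2 − 58.2 = 1
x=97: ŷ = -2.7 + 0.7·97 = 65.2; e = 64.2 − 65.2 = -1
x=98: ŷ = -2.7 + 0.7·98 = 65.9; e = 67.9 − 65.9 = 2
x=115: ŷ = -2.7 + 0.7·115 = 77.8; e = 76.8 − 77.8 = -1
Largest |e| is 4 at x = 26, residual -4.

x = 26, e = -4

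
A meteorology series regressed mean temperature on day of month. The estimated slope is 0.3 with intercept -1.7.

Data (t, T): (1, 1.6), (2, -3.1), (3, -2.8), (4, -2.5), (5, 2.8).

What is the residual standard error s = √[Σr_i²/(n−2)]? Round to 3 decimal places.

s = 3.162

t=1: ŷ = -1.7 + 0.3·1 = -1.4; r = 1.6 − (-1.4) = 3
t=2: ŷ = -1.7 + 0.3·2 = -1.1; r = -3.1 − (-1.1) = -2
t=3: ŷ = -1.7 + 0.3·3 = -0.8; r = -2.8 − (-0.8) = -2
t=4: ŷ = -1.7 + 0.3·4 = -0.5; r = -2.5 − (-0.5) = -2
t=5: ŷ = -1.7 + 0.3·5 = -0.2; r = 2.8 − (-0.2) = 3
SSE = 9 + 4 + 4 + 4 + 9 = 30
s = √(30/3) = √10 ≈ 3.162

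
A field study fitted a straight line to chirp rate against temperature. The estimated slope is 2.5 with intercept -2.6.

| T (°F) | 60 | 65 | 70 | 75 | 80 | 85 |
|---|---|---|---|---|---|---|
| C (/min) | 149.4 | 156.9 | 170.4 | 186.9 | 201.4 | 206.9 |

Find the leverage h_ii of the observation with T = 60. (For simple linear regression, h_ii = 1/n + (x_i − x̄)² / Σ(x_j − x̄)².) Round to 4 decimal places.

T̄ = (60 + 65 + 70 + 75 + 80 + 85)/6 = 72.5
Σ(T − T̄)² = 156.25 + 56.25 + 6.25 + 6.25 + 56.25 + 156.25 = 437.5
h = 1/6 + (-12.5)²/437.5 = 0.166667 + 0.357143 = 0.5238

h = 0.5238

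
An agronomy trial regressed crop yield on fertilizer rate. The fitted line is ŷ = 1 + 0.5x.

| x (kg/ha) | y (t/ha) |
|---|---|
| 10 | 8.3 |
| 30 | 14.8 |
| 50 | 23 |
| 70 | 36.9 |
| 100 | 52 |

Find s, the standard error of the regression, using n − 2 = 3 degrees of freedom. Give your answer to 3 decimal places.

s = 2.418

x=10: ŷ = 1 + 0.5·10 = 6; e = 8.3 − 6 = 2.3
x=30: ŷ = 1 + 0.5·30 = 16; e = 14.8 − 16 = -1.2
x=50: ŷ = 1 + 0.5·50 = 26; e = 23 − 26 = -3
x=70: ŷ = 1 + 0.5·70 = 36; e = 36.9 − 36 = 0.9
x=100: ŷ = 1 + 0.5·100 = 51; e = 52 − 51 = 1
SSE = 5.29 + 1.44 + 9 + 0.81 + 1 = 17.54
s = √(17.54/3) = √5.84667 ≈ 2.418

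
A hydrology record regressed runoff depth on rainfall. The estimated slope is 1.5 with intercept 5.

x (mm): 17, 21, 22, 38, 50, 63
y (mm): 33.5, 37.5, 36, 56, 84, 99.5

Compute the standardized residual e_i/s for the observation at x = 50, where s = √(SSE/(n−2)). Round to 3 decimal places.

0.985

x=17: ŷ = 5 + 1.5·17 = 30.5; e = 33.5 − 30.5 = 3
x=21: ŷ = 5 + 1.5·21 = 36.5; e = 37.5 − 36.5 = 1
x=22: ŷ = 5 + 1.5·22 = 38; e = 36 − 38 = -2
x=38: ŷ = 5 + 1.5·38 = 62; e = 56 − 62 = -6
x=50: ŷ = 5 + 1.5·50 = 80; e = 84 − 80 = 4
x=63: ŷ = 5 + 1.5·63 = 99.5; e = 99.5 − 99.5 = 0
SSE = 9 + 1 + 4 + 36 + 16 + 0 = 66
s = √(66/4) = 4.06202
e/s = 4 / 4.06202 = 0.985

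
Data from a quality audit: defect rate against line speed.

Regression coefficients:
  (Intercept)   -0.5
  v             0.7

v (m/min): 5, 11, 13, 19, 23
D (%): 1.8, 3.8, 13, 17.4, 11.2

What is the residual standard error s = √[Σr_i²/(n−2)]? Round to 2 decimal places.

s = 4.93

v=5: ŷ = -0.5 + 0.7·5 = 3; r = 1.8 − 3 = -1.2
v=11: ŷ = -0.5 + 0.7·11 = 7.2; r = 3.8 − 7.2 = -3.4
v=13: ŷ = -0.5 + 0.7·13 = 8.6; r = 13 − 8.6 = 4.4
v=19: ŷ = -0.5 + 0.7·19 = 12.8; r = 17.4 − 12.8 = 4.6
v=23: ŷ = -0.5 + 0.7·23 = 15.6; r = 11.2 − 15.6 = -4.4
SSE = 1.44 + 11.56 + 19.36 + 21.16 + 19.36 = 72.88
s = √(72.88/3) = √24.2933 ≈ 4.93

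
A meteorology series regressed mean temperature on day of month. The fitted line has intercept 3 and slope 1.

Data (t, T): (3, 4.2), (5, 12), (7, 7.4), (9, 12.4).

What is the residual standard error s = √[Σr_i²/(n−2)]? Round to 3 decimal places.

t=3: ŷ = 3 + 3 = 6; r = 4.2 − 6 = -1.8
t=5: ŷ = 3 + 5 = 8; r = 12 − 8 = 4
t=7: ŷ = 3 + 7 = 10; r = 7.4 − 10 = -2.6
t=9: ŷ = 3 + 9 = 12; r = 12.4 − 12 = 0.4
SSE = 3.24 + 16 + 6.76 + 0.16 = 26.16
s = √(26.16/2) = √13.08 ≈ 3.617

s = 3.617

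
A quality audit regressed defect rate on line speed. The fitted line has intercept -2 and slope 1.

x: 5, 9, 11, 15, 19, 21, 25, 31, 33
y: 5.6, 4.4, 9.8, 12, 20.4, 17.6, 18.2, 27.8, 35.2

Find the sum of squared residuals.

x=5: ŷ = -2 + 5 = 3; r = 5.6 − 3 = 2.6
x=9: ŷ = -2 + 9 = 7; r = 4.4 − 7 = -2.6
x=11: ŷ = -2 + 11 = 9; r = 9.8 − 9 = 0.8
x=15: ŷ = -2 + 15 = 13; r = 12 − 13 = -1
x=19: ŷ = -2 + 19 = 17; r = 20.4 − 17 = 3.4
x=21: ŷ = -2 + 21 = 19; r = 17.6 − 19 = -1.4
x=25: ŷ = -2 + 25 = 23; r = 18.2 − 23 = -4.8
x=31: ŷ = -2 + 31 = 29; r = 27.8 − 29 = -1.2
x=33: ŷ = -2 + 33 = 31; r = 35.2 − 31 = 4.2
SSE = 6.76 + 6.76 + 0.64 + 1 + 11.56 + 1.96 + 23.04 + 1.44 + 17.64 = 70.8

SSE = 70.8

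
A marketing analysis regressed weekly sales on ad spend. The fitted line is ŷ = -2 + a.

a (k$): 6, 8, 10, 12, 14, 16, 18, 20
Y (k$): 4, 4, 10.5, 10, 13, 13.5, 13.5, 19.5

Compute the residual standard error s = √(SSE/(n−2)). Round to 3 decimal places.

a=6: ŷ = -2 + 6 = 4; r = 4 − 4 = 0
a=8: ŷ = -2 + 8 = 6; r = 4 − 6 = -2
a=10: ŷ = -2 + 10 = 8; r = 10.5 − 8 = 2.5
a=12: ŷ = -2 + 12 = 10; r = 10 − 10 = 0
a=14: ŷ = -2 + 14 = 12; r = 13 − 12 = 1
a=16: ŷ = -2 + 16 = 14; r = 13.5 − 14 = -0.5
a=18: ŷ = -2 + 18 = 16; r = 13.5 − 16 = -2.5
a=20: ŷ = -2 + 20 = 18; r = 19.5 − 18 = 1.5
SSE = 0 + 4 + 6.25 + 0 + 1 + 0.25 + 6.25 + 2.25 = 20
s = √(20/6) = √3.33333 ≈ 1.826

s = 1.826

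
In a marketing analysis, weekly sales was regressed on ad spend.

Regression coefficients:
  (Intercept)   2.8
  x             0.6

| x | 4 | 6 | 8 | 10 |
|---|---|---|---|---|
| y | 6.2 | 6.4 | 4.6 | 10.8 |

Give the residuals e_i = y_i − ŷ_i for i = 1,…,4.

1, 0, -3, 2

x=4: ŷ = 2.8 + 0.6·4 = 5.2; e = 6.2 − 5.2 = 1
x=6: ŷ = 2.8 + 0.6·6 = 6.4; e = 6.4 − 6.4 = 0
x=8: ŷ = 2.8 + 0.6·8 = 7.6; e = 4.6 − 7.6 = -3
x=10: ŷ = 2.8 + 0.6·10 = 8.8; e = 10.8 − 8.8 = 2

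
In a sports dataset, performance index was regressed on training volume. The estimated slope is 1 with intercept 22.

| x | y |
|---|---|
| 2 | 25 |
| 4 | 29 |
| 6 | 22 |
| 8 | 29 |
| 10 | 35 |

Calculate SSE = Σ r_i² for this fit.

x=2: ŷ = 22 + 2 = 24; r = 25 − 24 = 1
x=4: ŷ = 22 + 4 = 26; r = 29 − 26 = 3
x=6: ŷ = 22 + 6 = 28; r = 22 − 28 = -6
x=8: ŷ = 22 + 8 = 30; r = 29 − 30 = -1
x=10: ŷ = 22 + 10 = 32; r = 35 − 32 = 3
SSE = 1 + 9 + 36 + 1 + 9 = 56

SSE = 56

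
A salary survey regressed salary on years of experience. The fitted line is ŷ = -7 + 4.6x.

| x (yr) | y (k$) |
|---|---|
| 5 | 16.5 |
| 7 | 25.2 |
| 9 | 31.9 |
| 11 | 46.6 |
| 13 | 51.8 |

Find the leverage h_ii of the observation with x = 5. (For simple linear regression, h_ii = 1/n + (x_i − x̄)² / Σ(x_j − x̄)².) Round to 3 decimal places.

x̄ = (5 + 7 + 9 + 11 + 13)/5 = 9
Σ(x − x̄)² = 16 + 4 + 0 + 4 + 16 = 40
h = 1/5 + (-4)²/40 = 0.2 + 0.4 = 0.600

h = 0.600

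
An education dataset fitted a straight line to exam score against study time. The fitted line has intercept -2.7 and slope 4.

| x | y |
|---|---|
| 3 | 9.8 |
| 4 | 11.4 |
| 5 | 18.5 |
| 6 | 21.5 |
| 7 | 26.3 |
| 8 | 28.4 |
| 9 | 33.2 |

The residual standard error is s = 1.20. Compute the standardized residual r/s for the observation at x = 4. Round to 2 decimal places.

-1.58

ŷ = -2.7 + 4·4 = 13.3
r = 11.4 − 13.3 = -1.9
r/s = -1.9 / 1.20 = -1.58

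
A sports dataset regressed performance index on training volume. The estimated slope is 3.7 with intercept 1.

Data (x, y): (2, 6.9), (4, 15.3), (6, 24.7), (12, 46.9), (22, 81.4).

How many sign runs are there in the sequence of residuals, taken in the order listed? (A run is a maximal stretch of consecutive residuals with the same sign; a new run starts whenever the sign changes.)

x=2: ŷ = 1 + 3.7·2 = 8.4; r = 6.9 − 8.4 = -1.5
x=4: ŷ = 1 + 3.7·4 = 15.8; r = 15.3 − 15.8 = -0.5
x=6: ŷ = 1 + 3.7·6 = 23.2; r = 24.7 − 23.2 = 1.5
x=12: ŷ = 1 + 3.7·12 = 45.4; r = 46.9 − 45.4 = 1.5
x=22: ŷ = 1 + 3.7·22 = 82.4; r = 81.4 − 82.4 = -1
Signs: − − + + −
Runs: −×2, +×2, −×1 → 3

3 runs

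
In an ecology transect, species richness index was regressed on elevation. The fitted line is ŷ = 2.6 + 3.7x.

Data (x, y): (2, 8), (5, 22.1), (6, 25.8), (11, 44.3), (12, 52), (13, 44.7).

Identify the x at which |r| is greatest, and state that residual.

x=2: ŷ = 2.6 + 3.7·2 = 10; r = 8 − 10 = -2
x=5: ŷ = 2.6 + 3.7·5 = 21.1; r = 22.1 − 21.1 = 1
x=6: ŷ = 2.6 + 3.7·6 = 24.8; r = 25.8 − 24.8 = 1
x=11: ŷ = 2.6 + 3.7·11 = 43.3; r = 44.3 − 43.3 = 1
x=12: ŷ = 2.6 + 3.7·12 = 47; r = 52 − 47 = 5
x=13: ŷ = 2.6 + 3.7·13 = 50.7; r = 44.7 − 50.7 = -6
Largest |r| is 6 at x = 13, residual -6.

x = 13, r = -6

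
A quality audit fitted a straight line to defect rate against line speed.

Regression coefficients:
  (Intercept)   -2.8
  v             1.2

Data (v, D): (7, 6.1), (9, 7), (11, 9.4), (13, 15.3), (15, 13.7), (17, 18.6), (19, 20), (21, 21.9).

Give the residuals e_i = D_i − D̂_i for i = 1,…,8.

0.5, -1, -1, 2.5, -1.5, 1, 0, -0.5

v=7: D̂ = -2.8 + 1.2·7 = 5.6; e = 6.1 − 5.6 = 0.5
v=9: D̂ = -2.8 + 1.2·9 = 8; e = 7 − 8 = -1
v=11: D̂ = -2.8 + 1.2·11 = 10.4; e = 9.4 − 10.4 = -1
v=13: D̂ = -2.8 + 1.2·13 = 12.8; e = 15.3 − 12.8 = 2.5
v=15: D̂ = -2.8 + 1.2·15 = 15.2; e = 13.7 − 15.2 = -1.5
v=17: D̂ = -2.8 + 1.2·17 = 17.6; e = 18.6 − 17.6 = 1
v=19: D̂ = -2.8 + 1.2·19 = 20; e = 20 − 20 = 0
v=21: D̂ = -2.8 + 1.2·21 = 22.4; e = 21.9 − 22.4 = -0.5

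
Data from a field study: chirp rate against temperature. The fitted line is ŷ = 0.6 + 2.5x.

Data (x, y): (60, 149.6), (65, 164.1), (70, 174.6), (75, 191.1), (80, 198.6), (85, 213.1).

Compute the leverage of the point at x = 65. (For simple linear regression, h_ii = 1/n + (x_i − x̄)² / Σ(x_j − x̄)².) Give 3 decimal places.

h = 0.295

x̄ = (60 + 65 + 70 + 75 + 80 + 85)/6 = 72.5
Σ(x − x̄)² = 156.25 + 56.25 + 6.25 + 6.25 + 56.25 + 156.25 = 437.5
h = 1/6 + (-7.5)²/437.5 = 0.166667 + 0.128571 = 0.295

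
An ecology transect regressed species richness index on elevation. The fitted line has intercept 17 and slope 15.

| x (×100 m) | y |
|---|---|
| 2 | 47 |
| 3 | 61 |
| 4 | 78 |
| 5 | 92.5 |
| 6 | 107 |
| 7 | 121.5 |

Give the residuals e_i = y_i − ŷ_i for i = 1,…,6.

x=2: ŷ = 17 + 15·2 = 47; e = 47 − 47 = 0
x=3: ŷ = 17 + 15·3 = 62; e = 61 − 62 = -1
x=4: ŷ = 17 + 15·4 = 77; e = 78 − 77 = 1
x=5: ŷ = 17 + 15·5 = 92; e = 92.5 − 92 = 0.5
x=6: ŷ = 17 + 15·6 = 107; e = 107 − 107 = 0
x=7: ŷ = 17 + 15·7 = 122; e = 121.5 − 122 = -0.5

0, -1, 1, 0.5, 0, -0.5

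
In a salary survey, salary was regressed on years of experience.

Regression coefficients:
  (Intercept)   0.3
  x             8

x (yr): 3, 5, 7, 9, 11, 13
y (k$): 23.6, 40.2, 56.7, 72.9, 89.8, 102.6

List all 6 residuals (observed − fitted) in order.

-0.7, -0.1, 0.4, 0.6, 1.5, -1.7

x=3: ŷ = 0.3 + 8·3 = 24.3; e = 23.6 − 24.3 = -0.7
x=5: ŷ = 0.3 + 8·5 = 40.3; e = 40.2 − 40.3 = -0.1
x=7: ŷ = 0.3 + 8·7 = 56.3; e = 56.7 − 56.3 = 0.4
x=9: ŷ = 0.3 + 8·9 = 72.3; e = 72.9 − 72.3 = 0.6
x=11: ŷ = 0.3 + 8·11 = 88.3; e = 89.8 − 88.3 = 1.5
x=13: ŷ = 0.3 + 8·13 = 104.3; e = 102.6 − 104.3 = -1.7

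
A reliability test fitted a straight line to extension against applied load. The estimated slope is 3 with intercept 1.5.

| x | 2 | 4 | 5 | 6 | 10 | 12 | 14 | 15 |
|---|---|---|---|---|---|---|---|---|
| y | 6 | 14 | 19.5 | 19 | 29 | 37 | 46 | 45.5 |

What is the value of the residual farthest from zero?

x=2: ŷ = 1.5 + 3·2 = 7.5; r = 6 − 7.5 = -1.5
x=4: ŷ = 1.5 + 3·4 = 13.5; r = 14 − 13.5 = 0.5
x=5: ŷ = 1.5 + 3·5 = 16.5; r = 19.5 − 16.5 = 3
x=6: ŷ = 1.5 + 3·6 = 19.5; r = 19 − 19.5 = -0.5
x=10: ŷ = 1.5 + 3·10 = 31.5; r = 29 − 31.5 = -2.5
x=12: ŷ = 1.5 + 3·12 = 37.5; r = 37 − 37.5 = -0.5
x=14: ŷ = 1.5 + 3·14 = 43.5; r = 46 − 43.5 = 2.5
x=15: ŷ = 1.5 + 3·15 = 46.5; r = 45.5 − 46.5 = -1
Largest |r| is 3 at x = 5, residual 3.

r = 3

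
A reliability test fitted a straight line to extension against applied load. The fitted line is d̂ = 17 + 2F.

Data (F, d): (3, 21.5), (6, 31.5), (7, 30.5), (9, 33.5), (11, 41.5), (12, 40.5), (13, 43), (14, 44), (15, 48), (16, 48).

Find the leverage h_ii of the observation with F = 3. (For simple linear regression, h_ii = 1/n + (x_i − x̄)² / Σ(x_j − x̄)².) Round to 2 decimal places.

F̄ = (3 + 6 + 7 + 9 + 11 + 12 + 13 + 14 + 15 + 16)/10 = 10.6
Σ(F − F̄)² = 57.76 + 21.16 + 12.96 + 2.56 + 0.16 + 1.96 + 5.76 + 11.56 + 19.36 + 29.16 = 162.4
h = 1/10 + (-7.6)²/162.4 = 0.1 + 0.355665 = 0.46

h = 0.46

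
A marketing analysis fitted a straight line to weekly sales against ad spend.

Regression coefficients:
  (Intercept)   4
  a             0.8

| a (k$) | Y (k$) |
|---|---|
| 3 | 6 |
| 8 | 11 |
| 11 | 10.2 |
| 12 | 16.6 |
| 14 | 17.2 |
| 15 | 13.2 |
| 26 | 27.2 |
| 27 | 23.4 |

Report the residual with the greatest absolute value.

a=3: ŷ = 4 + 0.8·3 = 6.4; r = 6 − 6.4 = -0.4
a=8: ŷ = 4 + 0.8·8 = 10.4; r = 11 − 10.4 = 0.6
a=11: ŷ = 4 + 0.8·11 = 12.8; r = 10.2 − 12.8 = -2.6
a=12: ŷ = 4 + 0.8·12 = 13.6; r = 16.6 − 13.6 = 3
a=14: ŷ = 4 + 0.8·14 = 15.2; r = 17.2 − 15.2 = 2
a=15: ŷ = 4 + 0.8·15 = 16; r = 13.2 − 16 = -2.8
a=26: ŷ = 4 + 0.8·26 = 24.8; r = 27.2 − 24.8 = 2.4
a=27: ŷ = 4 + 0.8·27 = 25.6; r = 23.4 − 25.6 = -2.2
Largest |r| is 3 at a = 12, residual 3.

r = 3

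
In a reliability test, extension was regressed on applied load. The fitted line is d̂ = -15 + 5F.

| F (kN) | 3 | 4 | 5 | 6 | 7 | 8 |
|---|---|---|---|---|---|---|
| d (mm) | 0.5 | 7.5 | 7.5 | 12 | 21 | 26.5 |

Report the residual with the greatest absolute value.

F=3: d̂ = -15 + 5·3 = 0; e = 0.5 − 0 = 0.5
F=4: d̂ = -15 + 5·4 = 5; e = 7.5 − 5 = 2.5
F=5: d̂ = -15 + 5·5 = 10; e = 7.5 − 10 = -2.5
F=6: d̂ = -15 + 5·6 = 15; e = 12 − 15 = -3
F=7: d̂ = -15 + 5·7 = 20; e = 21 − 20 = 1
F=8: d̂ = -15 + 5·8 = 25; e = 26.5 − 25 = 1.5
Largest |e| is 3 at F = 6, residual -3.

e = -3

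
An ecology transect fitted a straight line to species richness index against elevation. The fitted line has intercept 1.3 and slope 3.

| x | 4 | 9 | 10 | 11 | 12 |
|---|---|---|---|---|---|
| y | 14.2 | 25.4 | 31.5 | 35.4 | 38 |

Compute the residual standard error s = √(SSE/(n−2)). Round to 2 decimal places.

s = 1.91

x=4: ŷ = 1.3 + 3·4 = 13.3; r = 14.2 − 13.3 = 0.9
x=9: ŷ = 1.3 + 3·9 = 28.3; r = 25.4 − 28.3 = -2.9
x=10: ŷ = 1.3 + 3·10 = 31.3; r = 31.5 − 31.3 = 0.2
x=11: ŷ = 1.3 + 3·11 = 34.3; r = 35.4 − 34.3 = 1.1
x=12: ŷ = 1.3 + 3·12 = 37.3; r = 38 − 37.3 = 0.7
SSE = 0.81 + 8.41 + 0.04 + 1.21 + 0.49 = 10.96
s = √(10.96/3) = √3.65333 ≈ 1.91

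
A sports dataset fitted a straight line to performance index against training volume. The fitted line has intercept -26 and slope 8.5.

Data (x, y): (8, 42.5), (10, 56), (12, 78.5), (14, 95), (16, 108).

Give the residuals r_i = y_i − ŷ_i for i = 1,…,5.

x=8: ŷ = -26 + 8.5·8 = 42; r = 42.5 − 42 = 0.5
x=10: ŷ = -26 + 8.5·10 = 59; r = 56 − 59 = -3
x=12: ŷ = -26 + 8.5·12 = 76; r = 78.5 − 76 = 2.5
x=14: ŷ = -26 + 8.5·14 = 93; r = 95 − 93 = 2
x=16: ŷ = -26 + 8.5·16 = 110; r = 108 − 110 = -2

0.5, -3, 2.5, 2, -2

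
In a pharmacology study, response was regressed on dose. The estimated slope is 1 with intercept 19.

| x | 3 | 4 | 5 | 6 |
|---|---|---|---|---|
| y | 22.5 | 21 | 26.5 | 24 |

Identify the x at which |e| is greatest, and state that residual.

x = 5, e = 2.5

x=3: ŷ = 19 + 3 = 22; e = 22.5 − 22 = 0.5
x=4: ŷ = 19 + 4 = 23; e = 21 − 23 = -2
x=5: ŷ = 19 + 5 = 24; e = 26.5 − 24 = 2.5
x=6: ŷ = 19 + 6 = 25; e = 24 − 25 = -1
Largest |e| is 2.5 at x = 5, residual 2.5.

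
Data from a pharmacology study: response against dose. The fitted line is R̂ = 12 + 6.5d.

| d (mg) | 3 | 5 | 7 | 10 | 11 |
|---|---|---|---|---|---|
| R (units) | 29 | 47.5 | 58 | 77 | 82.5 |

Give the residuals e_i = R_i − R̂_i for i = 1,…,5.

d=3: R̂ = 12 + 6.5·3 = 31.5; e = 29 − 31.5 = -2.5
d=5: R̂ = 12 + 6.5·5 = 44.5; e = 47.5 − 44.5 = 3
d=7: R̂ = 12 + 6.5·7 = 57.5; e = 58 − 57.5 = 0.5
d=10: R̂ = 12 + 6.5·10 = 77; e = 77 − 77 = 0
d=11: R̂ = 12 + 6.5·11 = 83.5; e = 82.5 − 83.5 = -1

-2.5, 3, 0.5, 0, -1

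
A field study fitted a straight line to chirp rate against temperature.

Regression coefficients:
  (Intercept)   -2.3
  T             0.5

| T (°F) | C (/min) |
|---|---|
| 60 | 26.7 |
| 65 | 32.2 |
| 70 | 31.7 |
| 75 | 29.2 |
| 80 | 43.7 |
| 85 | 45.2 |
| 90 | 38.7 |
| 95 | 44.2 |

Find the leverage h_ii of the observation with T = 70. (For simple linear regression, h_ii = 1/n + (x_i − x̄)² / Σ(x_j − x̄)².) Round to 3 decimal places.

h = 0.179

T̄ = (60 + 65 + 70 + 75 + 80 + 85 + 90 + 95)/8 = 77.5
Σ(T − T̄)² = 306.25 + 156.25 + 56.25 + 6.25 + 6.25 + 56.25 + 156.25 + 306.25 = 1050
h = 1/8 + (-7.5)²/1050 = 0.125 + 0.0535714 = 0.179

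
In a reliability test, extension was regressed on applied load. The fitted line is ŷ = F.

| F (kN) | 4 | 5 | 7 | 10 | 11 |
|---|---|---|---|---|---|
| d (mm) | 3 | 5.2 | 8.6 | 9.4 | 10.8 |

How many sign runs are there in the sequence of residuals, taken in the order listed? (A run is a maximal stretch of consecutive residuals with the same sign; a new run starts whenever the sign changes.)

3 runs

F=4: ŷ = 4 = 4; r = 3 − 4 = -1
F=5: ŷ = 5 = 5; r = 5.2 − 5 = 0.2
F=7: ŷ = 7 = 7; r = 8.6 − 7 = 1.6
F=10: ŷ = 10 = 10; r = 9.4 − 10 = -0.6
F=11: ŷ = 11 = 11; r = 10.8 − 11 = -0.2
Signs: − + + − −
Runs: −×1, +×2, −×2 → 3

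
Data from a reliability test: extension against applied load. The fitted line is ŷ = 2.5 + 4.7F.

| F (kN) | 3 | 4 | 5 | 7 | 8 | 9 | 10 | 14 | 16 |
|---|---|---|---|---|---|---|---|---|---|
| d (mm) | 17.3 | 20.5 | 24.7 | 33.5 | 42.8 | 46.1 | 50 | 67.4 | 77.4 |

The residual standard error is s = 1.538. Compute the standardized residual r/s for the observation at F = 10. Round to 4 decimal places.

ŷ = 2.5 + 4.7·10 = 49.5
r = 50 − 49.5 = 0.5
r/s = 0.5 / 1.538 = 0.3251

0.3251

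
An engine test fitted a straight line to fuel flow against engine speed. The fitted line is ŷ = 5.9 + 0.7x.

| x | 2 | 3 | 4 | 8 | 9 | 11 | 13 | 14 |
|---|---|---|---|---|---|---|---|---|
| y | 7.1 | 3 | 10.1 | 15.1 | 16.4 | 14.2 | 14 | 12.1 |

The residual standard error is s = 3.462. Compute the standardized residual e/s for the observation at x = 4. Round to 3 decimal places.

0.404

ŷ = 5.9 + 0.7·4 = 8.7
e = 10.1 − 8.7 = 1.4
e/s = 1.4 / 3.462 = 0.404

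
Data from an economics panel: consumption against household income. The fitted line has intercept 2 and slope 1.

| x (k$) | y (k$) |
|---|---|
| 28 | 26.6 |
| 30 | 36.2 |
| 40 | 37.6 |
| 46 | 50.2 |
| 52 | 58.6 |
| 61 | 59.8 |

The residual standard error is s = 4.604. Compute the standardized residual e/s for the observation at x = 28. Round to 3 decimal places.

ŷ = 2 + 28 = 30
e = 26.6 − 30 = -3.4
e/s = -3.4 / 4.604 = -0.738

-0.738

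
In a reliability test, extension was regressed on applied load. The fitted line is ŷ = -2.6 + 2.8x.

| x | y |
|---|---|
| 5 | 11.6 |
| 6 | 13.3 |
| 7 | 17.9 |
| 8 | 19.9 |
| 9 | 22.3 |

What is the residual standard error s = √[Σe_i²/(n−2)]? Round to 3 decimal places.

s = 0.766

x=5: ŷ = -2.6 + 2.8·5 = 11.4; e = 11.6 − 11.4 = 0.2
x=6: ŷ = -2.6 + 2.8·6 = 14.2; e = 13.3 − 14.2 = -0.9
x=7: ŷ = -2.6 + 2.8·7 = 17; e = 17.9 − 17 = 0.9
x=8: ŷ = -2.6 + 2.8·8 = 19.8; e = 19.9 − 19.8 = 0.1
x=9: ŷ = -2.6 + 2.8·9 = 22.6; e = 22.3 − 22.6 = -0.3
SSE = 0.04 + 0.81 + 0.81 + 0.01 + 0.09 = 1.76
s = √(1.76/3) = √0.586667 ≈ 0.766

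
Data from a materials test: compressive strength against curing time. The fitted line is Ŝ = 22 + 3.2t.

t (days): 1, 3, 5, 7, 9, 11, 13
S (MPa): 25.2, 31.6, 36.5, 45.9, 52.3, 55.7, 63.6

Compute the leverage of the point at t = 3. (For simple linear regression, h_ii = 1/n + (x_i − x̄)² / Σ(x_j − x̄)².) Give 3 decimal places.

h = 0.286

t̄ = (1 + 3 + 5 + 7 + 9 + 11 + 13)/7 = 7
Σ(t − t̄)² = 36 + 16 + 4 + 0 + 4 + 16 + 36 = 112
h = 1/7 + (-4)²/112 = 0.142857 + 0.142857 = 0.286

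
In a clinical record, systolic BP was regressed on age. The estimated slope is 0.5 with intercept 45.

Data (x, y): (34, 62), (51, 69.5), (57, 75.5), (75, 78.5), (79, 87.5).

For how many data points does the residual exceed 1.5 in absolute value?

3

x=34: ŷ = 45 + 0.5·34 = 62; e = 62 − 62 = 0
x=51: ŷ = 45 + 0.5·51 = 70.5; e = 69.5 − 70.5 = -1
x=57: ŷ = 45 + 0.5·57 = 73.5; e = 75.5 − 73.5 = 2
x=75: ŷ = 45 + 0.5·75 = 82.5; e = 78.5 − 82.5 = -4
x=79: ŷ = 45 + 0.5·79 = 84.5; e = 87.5 − 84.5 = 3
|e| > 1.5: x=57 (|e|=2), x=75 (|e|=4), x=79 (|e|=3) → 3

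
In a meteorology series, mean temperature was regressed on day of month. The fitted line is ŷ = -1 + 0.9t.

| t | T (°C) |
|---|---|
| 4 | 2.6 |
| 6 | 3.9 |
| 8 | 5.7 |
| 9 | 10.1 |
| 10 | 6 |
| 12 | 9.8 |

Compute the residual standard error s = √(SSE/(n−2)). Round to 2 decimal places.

t=4: ŷ = -1 + 0.9·4 = 2.6; r = 2.6 − 2.6 = 0
t=6: ŷ = -1 + 0.9·6 = 4.4; r = 3.9 − 4.4 = -0.5
t=8: ŷ = -1 + 0.9·8 = 6.2; r = 5.7 − 6.2 = -0.5
t=9: ŷ = -1 + 0.9·9 = 7.1; r = 10.1 − 7.1 = 3
t=10: ŷ = -1 + 0.9·10 = 8; r = 6 − 8 = -2
t=12: ŷ = -1 + 0.9·12 = 9.8; r = 9.8 − 9.8 = 0
SSE = 0 + 0.25 + 0.25 + 9 + 4 + 0 = 13.5
s = √(13.5/4) = √3.375 ≈ 1.84

s = 1.84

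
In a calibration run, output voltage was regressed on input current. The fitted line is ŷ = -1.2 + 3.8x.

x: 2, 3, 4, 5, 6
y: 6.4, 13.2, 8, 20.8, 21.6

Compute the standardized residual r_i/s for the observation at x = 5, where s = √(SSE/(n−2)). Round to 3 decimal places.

x=2: ŷ = -1.2 + 3.8·2 = 6.4; r = 6.4 − 6.4 = 0
x=3: ŷ = -1.2 + 3.8·3 = 10.2; r = 13.2 − 10.2 = 3
x=4: ŷ = -1.2 + 3.8·4 = 14; r = 8 − 14 = -6
x=5: ŷ = -1.2 + 3.8·5 = 17.8; r = 20.8 − 17.8 = 3
x=6: ŷ = -1.2 + 3.8·6 = 21.6; r = 21.6 − 21.6 = 0
SSE = 0 + 9 + 36 + 9 + 0 = 54
s = √(54/3) = 4.24264
r/s = 3 / 4.24264 = 0.707

0.707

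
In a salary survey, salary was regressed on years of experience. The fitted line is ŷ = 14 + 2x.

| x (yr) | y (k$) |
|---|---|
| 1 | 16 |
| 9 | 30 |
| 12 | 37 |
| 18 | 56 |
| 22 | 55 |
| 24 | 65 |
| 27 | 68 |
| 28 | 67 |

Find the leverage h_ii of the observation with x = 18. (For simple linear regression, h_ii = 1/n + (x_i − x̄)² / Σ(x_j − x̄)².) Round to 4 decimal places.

x̄ = (1 + 9 + 12 + 18 + 22 + 24 + 27 + 28)/8 = 17.625
Σ(x − x̄)² = 276.391 + 74.3906 + 31.6406 + 0.140625 + 19.1406 + 40.6406 + 87.8906 + 107.641 = 637.875
h = 1/8 + (0.375)²/637.875 = 0.125 + 0.000220459 = 0.1252

h = 0.1252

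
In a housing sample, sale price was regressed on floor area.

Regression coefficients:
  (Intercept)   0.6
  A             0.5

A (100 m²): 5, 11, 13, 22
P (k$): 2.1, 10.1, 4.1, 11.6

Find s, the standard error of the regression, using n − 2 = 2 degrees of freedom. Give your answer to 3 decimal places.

A=5: P̂ = 0.6 + 0.5·5 = 3.1; e = 2.1 − 3.1 = -1
A=11: P̂ = 0.6 + 0.5·11 = 6.1; e = 10.1 − 6.1 = 4
A=13: P̂ = 0.6 + 0.5·13 = 7.1; e = 4.1 − 7.1 = -3
A=22: P̂ = 0.6 + 0.5·22 = 11.6; e = 11.6 − 11.6 = 0
SSE = 1 + 16 + 9 + 0 = 26
s = √(26/2) = √13 ≈ 3.606

s = 3.606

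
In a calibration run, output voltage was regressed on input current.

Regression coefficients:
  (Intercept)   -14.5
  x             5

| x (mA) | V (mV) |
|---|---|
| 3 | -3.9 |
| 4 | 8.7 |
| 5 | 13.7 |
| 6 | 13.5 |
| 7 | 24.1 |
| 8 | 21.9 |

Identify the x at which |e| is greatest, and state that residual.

x=3: ŷ = -14.5 + 5·3 = 0.5; e = -3.9 − 0.5 = -4.4
x=4: ŷ = -14.5 + 5·4 = 5.5; e = 8.7 − 5.5 = 3.2
x=5: ŷ = -14.5 + 5·5 = 10.5; e = 13.7 − 10.5 = 3.2
x=6: ŷ = -14.5 + 5·6 = 15.5; e = 13.5 − 15.5 = -2
x=7: ŷ = -14.5 + 5·7 = 20.5; e = 24.1 − 20.5 = 3.6
x=8: ŷ = -14.5 + 5·8 = 25.5; e = 21.9 − 25.5 = -3.6
Largest |e| is 4.4 at x = 3, residual -4.4.

x = 3, e = -4.4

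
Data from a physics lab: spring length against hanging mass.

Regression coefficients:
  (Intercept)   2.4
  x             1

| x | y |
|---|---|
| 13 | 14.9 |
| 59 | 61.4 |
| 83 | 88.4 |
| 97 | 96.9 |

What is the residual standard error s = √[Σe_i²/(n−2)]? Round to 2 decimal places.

x=13: ŷ = 2.4 + 13 = 15.4; e = 14.9 − 15.4 = -0.5
x=59: ŷ = 2.4 + 59 = 61.4; e = 61.4 − 61.4 = 0
x=83: ŷ = 2.4 + 83 = 85.4; e = 88.4 − 85.4 = 3
x=97: ŷ = 2.4 + 97 = 99.4; e = 96.9 − 99.4 = -2.5
SSE = 0.25 + 0 + 9 + 6.25 = 15.5
s = √(15.5/2) = √7.75 ≈ 2.78

s = 2.78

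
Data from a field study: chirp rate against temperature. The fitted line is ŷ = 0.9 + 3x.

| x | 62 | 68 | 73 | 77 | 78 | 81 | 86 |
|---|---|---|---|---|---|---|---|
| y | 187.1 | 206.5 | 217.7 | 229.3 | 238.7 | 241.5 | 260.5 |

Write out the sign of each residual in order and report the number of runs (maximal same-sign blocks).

5 runs

x=62: ŷ = 0.9 + 3·62 = 186.9; r = 187.1 − 186.9 = 0.2
x=68: ŷ = 0.9 + 3·68 = 204.9; r = 206.5 − 204.9 = 1.6
x=73: ŷ = 0.9 + 3·73 = 219.9; r = 217.7 − 219.9 = -2.2
x=77: ŷ = 0.9 + 3·77 = 231.9; r = 229.3 − 231.9 = -2.6
x=78: ŷ = 0.9 + 3·78 = 234.9; r = 238.7 − 234.9 = 3.8
x=81: ŷ = 0.9 + 3·81 = 243.9; r = 241.5 − 243.9 = -2.4
x=86: ŷ = 0.9 + 3·86 = 258.9; r = 260.5 − 258.9 = 1.6
Signs: + + − − + − +
Runs: +×2, −×2, +×1, −×1, +×1 → 5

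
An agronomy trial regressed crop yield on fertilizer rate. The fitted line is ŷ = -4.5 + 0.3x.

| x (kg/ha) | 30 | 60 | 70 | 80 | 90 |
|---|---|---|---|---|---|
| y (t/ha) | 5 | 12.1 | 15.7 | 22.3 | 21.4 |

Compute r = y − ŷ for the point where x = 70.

r = -0.8

ŷ = -4.5 + 0.3·70 = 16.5
r = 15.7 − 16.5 = -0.8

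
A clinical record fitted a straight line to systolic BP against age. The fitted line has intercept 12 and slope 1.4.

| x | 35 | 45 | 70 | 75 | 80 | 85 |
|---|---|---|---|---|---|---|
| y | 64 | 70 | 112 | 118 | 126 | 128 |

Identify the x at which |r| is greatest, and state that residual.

x = 45, r = -5

x=35: ŷ = 12 + 1.4·35 = 61; r = 64 − 61 = 3
x=45: ŷ = 12 + 1.4·45 = 75; r = 70 − 75 = -5
x=70: ŷ = 12 + 1.4·70 = 110; r = 112 − 110 = 2
x=75: ŷ = 12 + 1.4·75 = 117; r = 118 − 117 = 1
x=80: ŷ = 12 + 1.4·80 = 124; r = 126 − 124 = 2
x=85: ŷ = 12 + 1.4·85 = 131; r = 128 − 131 = -3
Largest |r| is 5 at x = 45, residual -5.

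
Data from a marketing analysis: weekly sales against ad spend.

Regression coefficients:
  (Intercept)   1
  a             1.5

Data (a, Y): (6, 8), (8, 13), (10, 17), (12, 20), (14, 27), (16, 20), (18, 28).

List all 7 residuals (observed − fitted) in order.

a=6: Ŷ = 1 + 1.5·6 = 10; e = 8 − 10 = -2
a=8: Ŷ = 1 + 1.5·8 = 13; e = 13 − 13 = 0
a=10: Ŷ = 1 + 1.5·10 = 16; e = 17 − 16 = 1
a=12: Ŷ = 1 + 1.5·12 = 19; e = 20 − 19 = 1
a=14: Ŷ = 1 + 1.5·14 = 22; e = 27 − 22 = 5
a=16: Ŷ = 1 + 1.5·16 = 25; e = 20 − 25 = -5
a=18: Ŷ = 1 + 1.5·18 = 28; e = 28 − 28 = 0

-2, 0, 1, 1, 5, -5, 0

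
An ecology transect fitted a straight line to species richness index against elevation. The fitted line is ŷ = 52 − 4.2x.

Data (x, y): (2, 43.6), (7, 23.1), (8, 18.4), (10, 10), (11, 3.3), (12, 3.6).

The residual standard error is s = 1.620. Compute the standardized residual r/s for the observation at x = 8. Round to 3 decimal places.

ŷ = 52 − 4.2·8 = 18.4
r = 18.4 − 18.4 = 0
r/s = 0 / 1.620 = 0.000

0.000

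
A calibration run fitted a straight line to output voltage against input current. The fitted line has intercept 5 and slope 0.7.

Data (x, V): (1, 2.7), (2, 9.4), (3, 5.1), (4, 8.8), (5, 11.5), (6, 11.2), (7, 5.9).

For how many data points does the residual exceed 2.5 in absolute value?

4

x=1: ŷ = 5 + 0.7·1 = 5.7; r = 2.7 − 5.7 = -3
x=2: ŷ = 5 + 0.7·2 = 6.4; r = 9.4 − 6.4 = 3
x=3: ŷ = 5 + 0.7·3 = 7.1; r = 5.1 − 7.1 = -2
x=4: ŷ = 5 + 0.7·4 = 7.8; r = 8.8 − 7.8 = 1
x=5: ŷ = 5 + 0.7·5 = 8.5; r = 11.5 − 8.5 = 3
x=6: ŷ = 5 + 0.7·6 = 9.2; r = 11.2 − 9.2 = 2
x=7: ŷ = 5 + 0.7·7 = 9.9; r = 5.9 − 9.9 = -4
|r| > 2.5: x=1 (|r|=3), x=2 (|r|=3), x=5 (|r|=3), x=7 (|r|=4) → 4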